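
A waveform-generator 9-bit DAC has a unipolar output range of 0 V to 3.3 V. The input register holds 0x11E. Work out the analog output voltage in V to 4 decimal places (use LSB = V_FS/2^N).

1.8434 V

LSB = 3.3 V / 2^9 = 6.445 mV.
Code 0x11E = 286 decimal.
V_out = 0 + 286 × 0.00644531 V = 1.84336 V.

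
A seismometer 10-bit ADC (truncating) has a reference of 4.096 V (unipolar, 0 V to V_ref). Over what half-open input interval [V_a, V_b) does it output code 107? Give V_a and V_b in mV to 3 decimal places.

LSB = 4.096/2^10 = 4.000 mV.
V_a = V_low + 107·LSB = 0.428 V; V_b = V_low + 108·LSB = 0.432 V.

[428.000 mV, 432.000 mV)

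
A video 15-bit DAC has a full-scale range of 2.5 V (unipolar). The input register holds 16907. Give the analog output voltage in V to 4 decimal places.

1.2899 V

LSB = 2.5 V / 2^15 = 76.29 µV.
V_out = 0 + 16907 × 7.62939e-05 V = 1.2899 V.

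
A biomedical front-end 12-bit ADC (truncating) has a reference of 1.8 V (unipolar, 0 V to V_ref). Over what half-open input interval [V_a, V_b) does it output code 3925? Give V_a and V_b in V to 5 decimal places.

[1.72485 V, 1.72529 V)

LSB = 1.8/2^12 = 439.45 µV.
V_a = V_low + 3925·LSB = 1.72485 V; V_b = V_low + 3926·LSB = 1.72529 V.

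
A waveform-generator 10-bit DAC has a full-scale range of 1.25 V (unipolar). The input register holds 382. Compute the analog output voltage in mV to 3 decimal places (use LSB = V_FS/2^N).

LSB = 1.25 V / 2^10 = 1.221 mV.
V_out = 0 + 382 × 0.0012207 V = 0.466309 V.
= 466.309 mV.

466.309 mV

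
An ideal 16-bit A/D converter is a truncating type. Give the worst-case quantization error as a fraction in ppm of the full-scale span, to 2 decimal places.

Truncating → worst-case error = 1 LSB = V_FS/2^16, so 1e+06/65536 = 15.2588 ppm of full scale.

15.26 ppm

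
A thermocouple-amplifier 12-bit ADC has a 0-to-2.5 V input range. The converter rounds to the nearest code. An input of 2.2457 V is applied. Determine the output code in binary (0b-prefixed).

Full-scale span = 2.5 V; LSB = 2.5/2^12 = 0.610 mV.
Input sits at 3679.355 steps above V_low.
Round → code 3679.
In binary (0b-prefixed): 0b111001011111.

code 0b111001011111 (decimal 3679)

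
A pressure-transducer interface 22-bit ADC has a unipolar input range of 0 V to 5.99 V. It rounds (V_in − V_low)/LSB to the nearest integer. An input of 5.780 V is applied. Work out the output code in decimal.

Full-scale span = 5.99 V; LSB = 5.99/2^22 = 1.43 µV.
Input sits at 4047258.284 steps above V_low.
round(4047258.284) = 4047258.

code 4047258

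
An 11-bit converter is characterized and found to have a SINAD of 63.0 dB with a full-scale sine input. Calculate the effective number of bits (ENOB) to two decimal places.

ENOB = (SINAD − 1.76) / 6.02 = (63.0 − 1.76)/6.02 = 10.173.

10.17 bits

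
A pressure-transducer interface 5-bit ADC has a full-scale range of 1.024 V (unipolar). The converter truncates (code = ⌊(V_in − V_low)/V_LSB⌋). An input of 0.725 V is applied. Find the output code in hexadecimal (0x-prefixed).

code 0x16 (decimal 22)

With 32 levels over 1.024 V, one step is 32.000 mV.
(0.725 − 0) / 0.032 = 22.656 LSBs.
So the output code is 22.
In hexadecimal (0x-prefixed): 0x16.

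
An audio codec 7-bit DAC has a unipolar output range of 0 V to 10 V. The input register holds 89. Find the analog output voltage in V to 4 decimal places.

6.9531 V

LSB = 10 V / 2^7 = 78.125 mV.
V_out = 0 + 89 × 0.078125 V = 6.95312 V.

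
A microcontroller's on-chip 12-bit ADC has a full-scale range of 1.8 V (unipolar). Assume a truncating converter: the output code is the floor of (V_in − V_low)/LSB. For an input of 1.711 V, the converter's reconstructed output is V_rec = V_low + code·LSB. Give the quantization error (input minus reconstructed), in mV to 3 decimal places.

0.209 mV

LSB = 1.8/2^12 = 439.45 µV.
(V_in − V_low)/LSB = (1.711 − 0)/0.000439453 = 3893.4756 → code 3893 (floor).
V_rec = 0 + 3893·0.000439453 = 1.710791 V.
Difference: 0.000208984 V → 0.209 mV.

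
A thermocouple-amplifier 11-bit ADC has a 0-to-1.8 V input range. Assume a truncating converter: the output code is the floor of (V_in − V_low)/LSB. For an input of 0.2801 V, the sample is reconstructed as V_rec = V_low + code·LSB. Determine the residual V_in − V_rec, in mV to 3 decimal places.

0.608 mV

Step size: 1.8 V ÷ 2^11 = 0.879 mV.
(V_in − V_low)/LSB = (0.2801 − 0)/0.000878906 = 318.6916 → code 318 (floor).
Reconstructed: 0.27949219 V.
Error = 0.2801 − 0.27949219 = 0.000607812 V = 0.608 mV.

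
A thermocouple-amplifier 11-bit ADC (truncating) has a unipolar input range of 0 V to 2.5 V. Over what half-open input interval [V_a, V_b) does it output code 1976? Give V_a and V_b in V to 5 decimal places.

[2.41211 V, 2.41333 V)

LSB = 2.5/2^11 = 1.221 mV.
V_a = V_low + 1976·LSB = 2.41211 V; V_b = V_low + 1977·LSB = 2.41333 V.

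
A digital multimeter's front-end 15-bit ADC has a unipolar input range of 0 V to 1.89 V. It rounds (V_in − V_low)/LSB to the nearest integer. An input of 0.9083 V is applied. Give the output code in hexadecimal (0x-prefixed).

LSB = 1.89 V / 32768 = 57.68 µV.
(0.9083 − 0) / 5.76782e-05 = 15747.711 LSBs.
round(15747.711) = 15748.
In hexadecimal (0x-prefixed): 0x3D84.

code 0x3D84 (decimal 15748)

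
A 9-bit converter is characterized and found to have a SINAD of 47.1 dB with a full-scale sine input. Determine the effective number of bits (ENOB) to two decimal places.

7.53 bits

ENOB = (SINAD − 1.76) / 6.02 = (47.1 − 1.76)/6.02 = 7.532.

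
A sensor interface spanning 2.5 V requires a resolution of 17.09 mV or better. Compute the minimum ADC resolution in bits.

8 bits

Number of steps required ≥ 2.5 V / 17.09 mV = 146.28.
Need 2^N ≥ 146.28; 2^7 = 128, 2^8 = 256.
Minimum N = 8.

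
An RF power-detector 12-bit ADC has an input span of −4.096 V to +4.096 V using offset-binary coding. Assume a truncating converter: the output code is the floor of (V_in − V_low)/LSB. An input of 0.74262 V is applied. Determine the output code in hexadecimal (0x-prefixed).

code 0x973 (decimal 2419)

With 4096 levels over 8.192 V, one step is 2.000 mV.
Input sits at 2419.310 steps above V_low.
⌊·⌋(2419.310) = 2419.
In hexadecimal (0x-prefixed): 0x973.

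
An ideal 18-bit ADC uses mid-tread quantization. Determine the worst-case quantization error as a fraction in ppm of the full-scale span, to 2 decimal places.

Rounding → worst-case error = ½ LSB = V_FS/2^19, so 1e+06/524288 = 1.90735 ppm of full scale.

1.91 ppm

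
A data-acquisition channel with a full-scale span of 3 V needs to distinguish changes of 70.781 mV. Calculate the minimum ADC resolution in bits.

Number of steps required ≥ 3 V / 70.781 mV = 42.38.
Need 2^N ≥ 42.38; 2^5 = 32, 2^6 = 64.
Minimum N = 6.

6 bits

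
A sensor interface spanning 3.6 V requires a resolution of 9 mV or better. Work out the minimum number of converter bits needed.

9 bits

Number of steps required ≥ 3.6 V / 9 mV = 400.00.
Need 2^N ≥ 400.00; 2^8 = 256, 2^9 = 512.
Minimum N = 9.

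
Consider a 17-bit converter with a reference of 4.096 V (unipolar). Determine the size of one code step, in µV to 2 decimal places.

Full-scale span = 4.096 V.
LSB = 4.096 / 2^17 = 4.096 / 131072 = 3.125e-05 V = 31.25 µV.

31.25 µV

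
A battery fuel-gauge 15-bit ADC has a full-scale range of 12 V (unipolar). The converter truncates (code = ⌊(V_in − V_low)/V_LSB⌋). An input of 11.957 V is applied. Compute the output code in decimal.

Full-scale span = 12 V; LSB = 12/2^15 = 366.21 µV.
(11.957 − 0) / 0.000366211 = 32650.581 LSBs.
Floor → code 32650.

code 32650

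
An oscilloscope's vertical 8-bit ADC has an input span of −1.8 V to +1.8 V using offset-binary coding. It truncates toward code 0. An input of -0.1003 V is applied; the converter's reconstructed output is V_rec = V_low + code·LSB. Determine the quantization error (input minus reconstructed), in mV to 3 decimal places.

12.200 mV

Step size: 3.6 V ÷ 2^8 = 14.062 mV.
(-0.1003 − (−1.8))/0.0140625 = 120.8676; ⌊·⌋ gives code 120.
Code 120 maps back to (−1.8) + 120×0.0140625 V = -0.1125 V.
Error = -0.1003 − (−0.1125) = 0.0122 V = 12.200 mV.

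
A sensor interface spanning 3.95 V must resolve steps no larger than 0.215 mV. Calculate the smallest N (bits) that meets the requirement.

15 bits

Number of steps required ≥ 3.95 V / 0.215 mV = 18372.09.
Need 2^N ≥ 18372.09; 2^14 = 16384, 2^15 = 32768.
Minimum N = 15.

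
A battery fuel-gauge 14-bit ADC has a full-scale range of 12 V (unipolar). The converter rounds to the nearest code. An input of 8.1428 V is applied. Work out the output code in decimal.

With 16384 levels over 12 V, one step is 0.732 mV.
(V_in − V_low)/LSB = (8.1428 − 0) / 0.000732422 = 11117.636.
round(11117.636) = 11118.

code 11118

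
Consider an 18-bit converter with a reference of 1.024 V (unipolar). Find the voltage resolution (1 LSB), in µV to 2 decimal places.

Full-scale span = 1.024 V.
LSB = 1.024 / 2^18 = 1.024 / 262144 = 3.90625e-06 V = 3.91 µV.

3.91 µV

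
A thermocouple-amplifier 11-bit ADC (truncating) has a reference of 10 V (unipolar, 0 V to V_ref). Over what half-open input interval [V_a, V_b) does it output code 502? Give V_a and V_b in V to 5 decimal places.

LSB = 10/2^11 = 4.883 mV.
V_a = V_low + 502·LSB = 2.45117 V; V_b = V_low + 503·LSB = 2.45605 V.

[2.45117 V, 2.45605 V)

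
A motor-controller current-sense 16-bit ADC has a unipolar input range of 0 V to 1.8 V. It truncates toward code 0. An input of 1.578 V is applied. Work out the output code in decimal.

LSB = 1.8 V / 65536 = 27.47 µV.
(1.578 − 0) / 2.74658e-05 = 57453.227 LSBs.
Floor → code 57453.

code 57453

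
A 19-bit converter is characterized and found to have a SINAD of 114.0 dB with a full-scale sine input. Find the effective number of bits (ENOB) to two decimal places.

18.64 bits

ENOB = (SINAD − 1.76) / 6.02 = (114.0 − 1.76)/6.02 = 18.645.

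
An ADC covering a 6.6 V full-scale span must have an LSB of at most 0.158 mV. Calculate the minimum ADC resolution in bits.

Number of steps required ≥ 6.6 V / 0.158 mV = 41772.15.
Need 2^N ≥ 41772.15; 2^15 = 32768, 2^16 = 65536.
Minimum N = 16.

16 bits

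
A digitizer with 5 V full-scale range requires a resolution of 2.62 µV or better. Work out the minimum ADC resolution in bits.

21 bits

Number of steps required ≥ 5 V / 2.62 µV = 1908396.95.
Need 2^N ≥ 1908396.95; 2^20 = 1048576, 2^21 = 2097152.
Minimum N = 21.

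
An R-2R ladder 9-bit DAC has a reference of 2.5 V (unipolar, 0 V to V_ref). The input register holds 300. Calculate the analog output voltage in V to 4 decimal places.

1.4648 V

LSB = 2.5 V / 2^9 = 4.883 mV.
V_out = 0 + 300 × 0.00488281 V = 1.46484 V.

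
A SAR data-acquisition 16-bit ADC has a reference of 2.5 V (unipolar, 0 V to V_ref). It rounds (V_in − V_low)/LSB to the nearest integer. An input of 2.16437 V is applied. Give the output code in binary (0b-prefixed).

LSB = 2.5 V / 65536 = 38.15 µV.
Input sits at 56737.661 steps above V_low.
round(56737.661) = 56738.
In binary (0b-prefixed): 0b1101110110100010.

code 0b1101110110100010 (decimal 56738)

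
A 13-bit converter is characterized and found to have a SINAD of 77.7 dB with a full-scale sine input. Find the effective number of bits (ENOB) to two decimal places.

ENOB = (SINAD − 1.76) / 6.02 = (77.7 − 1.76)/6.02 = 12.615.

12.61 bits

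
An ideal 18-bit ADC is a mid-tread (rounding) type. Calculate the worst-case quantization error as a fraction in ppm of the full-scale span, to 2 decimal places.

1.91 ppm

Rounding → worst-case error = ½ LSB = V_FS/2^19, so 1e+06/524288 = 1.90735 ppm of full scale.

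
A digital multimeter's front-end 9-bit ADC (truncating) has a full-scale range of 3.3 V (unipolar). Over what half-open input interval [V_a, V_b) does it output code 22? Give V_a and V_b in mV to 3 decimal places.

LSB = 3.3/2^9 = 6.445 mV.
V_a = V_low + 22·LSB = 0.141797 V; V_b = V_low + 23·LSB = 0.148242 V.

[141.797 mV, 148.242 mV)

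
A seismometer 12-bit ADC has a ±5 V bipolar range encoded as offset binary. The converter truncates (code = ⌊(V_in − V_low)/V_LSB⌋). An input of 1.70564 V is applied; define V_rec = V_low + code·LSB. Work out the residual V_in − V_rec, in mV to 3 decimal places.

One LSB is 10 V / 4096 = 2.441 mV.
(1.70564 − (−5))/0.00244141 = 2746.6301; ⌊·⌋ gives code 2746.
Code 2746 maps back to (−5) + 2746×0.00244141 V = 1.7041016 V.
V_in − V_rec = 0.00153844 V = 1.538 mV.

1.538 mV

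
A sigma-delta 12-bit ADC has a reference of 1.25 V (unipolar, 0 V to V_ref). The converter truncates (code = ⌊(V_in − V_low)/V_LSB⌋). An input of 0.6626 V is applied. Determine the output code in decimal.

Full-scale span = 1.25 V; LSB = 1.25/2^12 = 305.18 µV.
(V_in − V_low)/LSB = (0.6626 − 0) / 0.000305176 = 2171.208.
So the output code is 2171.

code 2171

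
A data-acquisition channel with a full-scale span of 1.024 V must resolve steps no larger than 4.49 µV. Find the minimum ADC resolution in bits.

18 bits

Number of steps required ≥ 1.024 V / 4.49 µV = 228062.36.
Need 2^N ≥ 228062.36; 2^17 = 131072, 2^18 = 262144.
Minimum N = 18.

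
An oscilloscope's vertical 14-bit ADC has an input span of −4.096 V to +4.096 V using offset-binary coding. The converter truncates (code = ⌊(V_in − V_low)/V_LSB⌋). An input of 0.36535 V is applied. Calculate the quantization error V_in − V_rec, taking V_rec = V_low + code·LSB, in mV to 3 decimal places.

LSB = 8.192/2^14 = 0.500 mV.
(0.36535 − (−4.096))/0.0005 = 8922.7000; ⌊·⌋ gives code 8922.
Code 8922 maps back to (−4.096) + 8922×0.0005 V = 0.365 V.
V_in − V_rec = 0.00035 V = 0.350 mV.

0.350 mV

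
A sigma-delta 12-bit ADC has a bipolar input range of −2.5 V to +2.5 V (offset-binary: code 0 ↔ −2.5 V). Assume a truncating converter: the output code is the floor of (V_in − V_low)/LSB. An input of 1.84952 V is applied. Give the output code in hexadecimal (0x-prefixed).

code 0xDEB (decimal 3563)

With 4096 levels over 5 V, one step is 1.221 mV.
Input sits at 3563.127 steps above V_low.
So the output code is 3563.
In hexadecimal (0x-prefixed): 0xDEB.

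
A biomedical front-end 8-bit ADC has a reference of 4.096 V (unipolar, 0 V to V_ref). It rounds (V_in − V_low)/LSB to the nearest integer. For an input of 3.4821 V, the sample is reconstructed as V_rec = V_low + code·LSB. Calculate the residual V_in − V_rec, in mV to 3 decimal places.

Step size: 4.096 V ÷ 2^8 = 16.000 mV.
Scaled input = 217.6312 LSBs, so code = 218.
Reconstructed: 3.488 V.
Difference: -0.0059 V → -5.900 mV.

-5.900 mV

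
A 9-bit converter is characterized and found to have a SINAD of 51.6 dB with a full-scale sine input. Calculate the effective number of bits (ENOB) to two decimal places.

8.28 bits

ENOB = (SINAD − 1.76) / 6.02 = (51.6 − 1.76)/6.02 = 8.279.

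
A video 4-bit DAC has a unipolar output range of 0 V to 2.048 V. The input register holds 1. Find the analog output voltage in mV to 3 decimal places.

LSB = 2.048 V / 2^4 = 128.000 mV.
V_out = 0 + 1 × 0.128 V = 0.128 V.
= 128.000 mV.

128.000 mV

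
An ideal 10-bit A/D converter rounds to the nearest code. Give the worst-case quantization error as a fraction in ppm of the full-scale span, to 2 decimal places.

488.28 ppm

Rounding → worst-case error = ½ LSB = V_FS/2^11, so 1e+06/2048 = 488.281 ppm of full scale.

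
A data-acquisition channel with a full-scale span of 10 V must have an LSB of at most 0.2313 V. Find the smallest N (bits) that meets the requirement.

6 bits

Number of steps required ≥ 10 V / 0.2313 V = 43.23.
Need 2^N ≥ 43.23; 2^5 = 32, 2^6 = 64.
Minimum N = 6.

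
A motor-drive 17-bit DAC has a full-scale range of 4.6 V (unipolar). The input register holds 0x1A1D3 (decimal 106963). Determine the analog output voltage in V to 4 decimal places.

LSB = 4.6 V / 2^17 = 35.10 µV.
Code 0x1A1D3 = 106963 decimal.
V_out = 0 + 106963 × 3.50952e-05 V = 3.75389 V.

3.7539 V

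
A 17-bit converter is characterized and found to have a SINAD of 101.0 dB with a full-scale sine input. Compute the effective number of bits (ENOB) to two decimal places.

16.49 bits

ENOB = (SINAD − 1.76) / 6.02 = (101.0 − 1.76)/6.02 = 16.485.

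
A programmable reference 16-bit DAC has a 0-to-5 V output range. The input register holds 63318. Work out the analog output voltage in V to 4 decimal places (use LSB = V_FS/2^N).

LSB = 5 V / 2^16 = 76.29 µV.
V_out = 0 + 63318 × 7.62939e-05 V = 4.83078 V.

4.8308 V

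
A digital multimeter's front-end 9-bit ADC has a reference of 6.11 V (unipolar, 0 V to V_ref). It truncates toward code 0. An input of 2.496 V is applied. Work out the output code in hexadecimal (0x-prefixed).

Full-scale span = 6.11 V; LSB = 6.11/2^9 = 11.934 mV.
(2.496 − 0) / 0.0119336 = 209.157 LSBs.
⌊·⌋(209.157) = 209.
In hexadecimal (0x-prefixed): 0xD1.

code 0xD1 (decimal 209)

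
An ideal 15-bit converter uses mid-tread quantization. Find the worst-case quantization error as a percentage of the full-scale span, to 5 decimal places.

0.00153 %

Rounding → worst-case error = ½ LSB = V_FS/2^16, so 100/65536 = 0.00152588 % of full scale.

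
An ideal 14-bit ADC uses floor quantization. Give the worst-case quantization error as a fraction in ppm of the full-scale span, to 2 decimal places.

Truncating → worst-case error = 1 LSB = V_FS/2^14, so 1e+06/16384 = 61.0352 ppm of full scale.

61.04 ppm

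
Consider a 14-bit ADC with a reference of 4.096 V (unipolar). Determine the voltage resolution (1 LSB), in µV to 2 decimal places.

Full-scale span = 4.096 V.
LSB = 4.096 / 2^14 = 4.096 / 16384 = 0.00025 V = 250.00 µV.

250.00 µV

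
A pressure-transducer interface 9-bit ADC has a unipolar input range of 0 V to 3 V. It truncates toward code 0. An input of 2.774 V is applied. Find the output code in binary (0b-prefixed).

With 512 levels over 3 V, one step is 5.859 mV.
(V_in − V_low)/LSB = (2.774 − 0) / 0.00585938 = 473.429.
⌊·⌋(473.429) = 473.
In binary (0b-prefixed): 0b111011001.

code 0b111011001 (decimal 473)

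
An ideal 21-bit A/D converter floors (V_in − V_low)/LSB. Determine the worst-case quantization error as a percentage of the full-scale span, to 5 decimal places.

0.00005 %

Truncating → worst-case error = 1 LSB = V_FS/2^21, so 100/2097152 = 4.76837e-05 % of full scale.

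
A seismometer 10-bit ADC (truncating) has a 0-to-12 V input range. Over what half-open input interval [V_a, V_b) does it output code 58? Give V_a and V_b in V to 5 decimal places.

[0.67969 V, 0.69141 V)

LSB = 12/2^10 = 11.719 mV.
V_a = V_low + 58·LSB = 0.679688 V; V_b = V_low + 59·LSB = 0.691406 V.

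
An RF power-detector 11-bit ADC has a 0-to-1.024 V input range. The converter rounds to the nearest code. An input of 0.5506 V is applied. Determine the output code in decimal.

code 1101

With 2048 levels over 1.024 V, one step is 0.500 mV.
(V_in − V_low)/LSB = (0.5506 − 0) / 0.0005 = 1101.200.
So the output code is 1101.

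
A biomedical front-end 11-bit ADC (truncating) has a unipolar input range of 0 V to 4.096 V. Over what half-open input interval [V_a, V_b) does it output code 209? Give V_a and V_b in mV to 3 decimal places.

[418.000 mV, 420.000 mV)

LSB = 4.096/2^11 = 2.000 mV.
V_a = V_low + 209·LSB = 0.418 V; V_b = V_low + 210·LSB = 0.42 V.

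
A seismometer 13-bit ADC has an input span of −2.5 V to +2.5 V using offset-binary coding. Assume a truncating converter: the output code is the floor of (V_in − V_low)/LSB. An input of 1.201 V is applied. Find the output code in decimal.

code 6063

LSB = 5 V / 8192 = 0.610 mV.
Input sits at 6063.718 steps above V_low.
Floor → code 6063.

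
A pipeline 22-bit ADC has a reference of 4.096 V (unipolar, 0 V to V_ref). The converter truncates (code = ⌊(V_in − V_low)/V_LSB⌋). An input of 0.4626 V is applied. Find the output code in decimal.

With 4194304 levels over 4.096 V, one step is 0.98 µV.
(V_in − V_low)/LSB = (0.4626 − 0) / 9.76563e-07 = 473702.400.
⌊·⌋(473702.400) = 473702.

code 473702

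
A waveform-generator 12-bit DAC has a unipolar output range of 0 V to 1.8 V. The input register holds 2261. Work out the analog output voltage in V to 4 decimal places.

LSB = 1.8 V / 2^12 = 439.45 µV.
V_out = 0 + 2261 × 0.000439453 V = 0.993604 V.

0.9936 V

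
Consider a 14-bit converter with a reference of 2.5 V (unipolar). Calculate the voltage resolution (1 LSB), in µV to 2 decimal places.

Full-scale span = 2.5 V.
LSB = 2.5 / 2^14 = 2.5 / 16384 = 0.000152588 V = 152.59 µV.

152.59 µV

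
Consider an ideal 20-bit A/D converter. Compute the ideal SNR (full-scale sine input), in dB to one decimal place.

122.2 dB

SNR ≈ 6.02·N + 1.76 dB = 6.02·20 + 1.76 = 122.16 dB.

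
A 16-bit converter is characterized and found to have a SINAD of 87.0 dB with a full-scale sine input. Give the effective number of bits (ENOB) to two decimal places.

ENOB = (SINAD − 1.76) / 6.02 = (87.0 − 1.76)/6.02 = 14.159.

14.16 bits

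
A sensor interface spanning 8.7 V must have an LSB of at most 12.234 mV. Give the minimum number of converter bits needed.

10 bits

Number of steps required ≥ 8.7 V / 12.234 mV = 711.13.
Need 2^N ≥ 711.13; 2^9 = 512, 2^10 = 1024.
Minimum N = 10.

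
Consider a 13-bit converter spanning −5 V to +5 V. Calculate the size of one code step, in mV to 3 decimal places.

1.221 mV

Full-scale span = 10 V.
LSB = 10 / 2^13 = 10 / 8192 = 0.0012207 V = 1.221 mV.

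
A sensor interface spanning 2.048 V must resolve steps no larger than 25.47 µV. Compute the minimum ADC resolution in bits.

Number of steps required ≥ 2.048 V / 25.47 µV = 80408.32.
Need 2^N ≥ 80408.32; 2^16 = 65536, 2^17 = 131072.
Minimum N = 17.

17 bits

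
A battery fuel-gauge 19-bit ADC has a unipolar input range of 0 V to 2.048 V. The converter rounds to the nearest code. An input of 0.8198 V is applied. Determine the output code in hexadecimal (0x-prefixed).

Full-scale span = 2.048 V; LSB = 2.048/2^19 = 3.91 µV.
(V_in − V_low)/LSB = (0.8198 − 0) / 3.90625e-06 = 209868.800.
round(209868.800) = 209869.
In hexadecimal (0x-prefixed): 0x333CD.

code 0x333CD (decimal 209869)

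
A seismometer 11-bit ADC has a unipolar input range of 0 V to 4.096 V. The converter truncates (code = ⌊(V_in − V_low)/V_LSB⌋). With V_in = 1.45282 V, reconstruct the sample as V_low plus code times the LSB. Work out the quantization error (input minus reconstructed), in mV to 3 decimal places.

0.820 mV

One LSB is 4.096 V / 2048 = 2.000 mV.
Scaled input = 726.4100 LSBs, so code = 726.
Reconstructed: 1.452 V.
Difference: 0.00082 V → 0.820 mV.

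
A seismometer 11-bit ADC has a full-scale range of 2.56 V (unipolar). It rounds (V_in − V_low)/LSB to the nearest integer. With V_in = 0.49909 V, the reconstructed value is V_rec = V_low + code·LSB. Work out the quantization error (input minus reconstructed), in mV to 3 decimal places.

0.340 mV

One LSB is 2.56 V / 2048 = 1.250 mV.
(V_in − V_low)/LSB = (0.49909 − 0)/0.00125 = 399.2720 → code 399 (round).
Code 399 maps back to 0 + 399×0.00125 V = 0.49875 V.
Difference: 0.00034 V → 0.340 mV.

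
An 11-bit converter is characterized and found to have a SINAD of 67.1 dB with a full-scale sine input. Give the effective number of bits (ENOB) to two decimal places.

10.85 bits

ENOB = (SINAD − 1.76) / 6.02 = (67.1 − 1.76)/6.02 = 10.854.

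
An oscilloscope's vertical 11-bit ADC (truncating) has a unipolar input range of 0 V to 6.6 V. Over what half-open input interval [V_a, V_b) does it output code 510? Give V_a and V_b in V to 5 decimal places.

[1.64355 V, 1.64678 V)

LSB = 6.6/2^11 = 3.223 mV.
V_a = V_low + 510·LSB = 1.64355 V; V_b = V_low + 511·LSB = 1.64678 V.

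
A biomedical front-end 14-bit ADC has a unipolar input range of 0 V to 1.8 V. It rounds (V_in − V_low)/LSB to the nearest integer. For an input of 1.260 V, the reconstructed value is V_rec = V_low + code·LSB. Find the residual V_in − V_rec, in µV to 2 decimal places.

LSB = 1.8/2^14 = 109.86 µV.
Scaled input = 11468.8000 LSBs, so code = 11469.
Code 11469 maps back to 0 + 11469×0.000109863 V = 1.260022 V.
Error = 1.260 − 1.260022 = -2.19727e-05 V = -21.97 µV.

-21.97 µV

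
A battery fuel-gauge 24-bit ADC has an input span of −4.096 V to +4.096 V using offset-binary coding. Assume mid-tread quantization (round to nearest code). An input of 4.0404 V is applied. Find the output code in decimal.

LSB = 8.192 V / 16777216 = 0.49 µV.
(V_in − V_low)/LSB = (4.0404 − (−4.096)) / 4.88281e-07 = 16663347.200.
round(16663347.200) = 16663347.

code 16663347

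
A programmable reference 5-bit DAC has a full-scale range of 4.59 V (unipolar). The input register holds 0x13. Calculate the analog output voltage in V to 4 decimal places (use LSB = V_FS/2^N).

LSB = 4.59 V / 2^5 = 143.438 mV.
Code 0x13 = 19 decimal.
V_out = 0 + 19 × 0.143437 V = 2.72531 V.

2.7253 V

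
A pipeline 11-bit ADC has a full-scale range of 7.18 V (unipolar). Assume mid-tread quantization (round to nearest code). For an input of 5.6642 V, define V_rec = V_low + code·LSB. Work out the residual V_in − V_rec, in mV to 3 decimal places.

-1.269 mV

LSB = 7.18/2^11 = 3.506 mV.
Scaled input = 1615.6381 LSBs, so code = 1616.
Reconstructed: 5.6654687 V.
V_in − V_rec = -0.00126875 V = -1.269 mV.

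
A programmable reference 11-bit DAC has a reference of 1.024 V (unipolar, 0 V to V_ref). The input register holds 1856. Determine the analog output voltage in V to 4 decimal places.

LSB = 1.024 V / 2^11 = 0.500 mV.
V_out = 0 + 1856 × 0.0005 V = 0.928 V.

0.9280 V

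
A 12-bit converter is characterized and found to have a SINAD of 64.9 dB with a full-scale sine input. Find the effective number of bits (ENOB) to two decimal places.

10.49 bits

ENOB = (SINAD − 1.76) / 6.02 = (64.9 − 1.76)/6.02 = 10.488.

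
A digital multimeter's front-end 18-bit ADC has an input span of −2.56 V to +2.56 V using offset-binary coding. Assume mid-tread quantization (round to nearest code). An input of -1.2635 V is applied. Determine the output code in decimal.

With 262144 levels over 5.12 V, one step is 19.53 µV.
(-1.2635 − (−2.56)) / 1.95313e-05 = 66380.800 LSBs.
So the output code is 66381.

code 66381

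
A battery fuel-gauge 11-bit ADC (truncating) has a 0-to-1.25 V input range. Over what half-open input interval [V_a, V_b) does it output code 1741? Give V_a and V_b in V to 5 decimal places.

LSB = 1.25/2^11 = 0.610 mV.
V_a = V_low + 1741·LSB = 1.06262 V; V_b = V_low + 1742·LSB = 1.06323 V.

[1.06262 V, 1.06323 V)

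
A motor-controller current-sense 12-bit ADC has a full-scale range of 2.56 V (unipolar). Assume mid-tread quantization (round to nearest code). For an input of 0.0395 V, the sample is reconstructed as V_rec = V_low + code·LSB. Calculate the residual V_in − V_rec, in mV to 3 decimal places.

Step size: 2.56 V ÷ 2^12 = 0.625 mV.
(V_in − V_low)/LSB = (0.0395 − 0)/0.000625 = 63.2000 → code 63 (round).
Code 63 maps back to 0 + 63×0.000625 V = 0.039375 V.
Error = 0.0395 − 0.039375 = 0.000125 V = 0.125 mV.

0.125 mV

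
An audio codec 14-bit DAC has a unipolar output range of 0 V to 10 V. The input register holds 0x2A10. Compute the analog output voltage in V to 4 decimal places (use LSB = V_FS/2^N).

LSB = 10 V / 2^14 = 0.610 mV.
Code 0x2A10 = 10768 decimal.
V_out = 0 + 10768 × 0.000610352 V = 6.57227 V.

6.5723 V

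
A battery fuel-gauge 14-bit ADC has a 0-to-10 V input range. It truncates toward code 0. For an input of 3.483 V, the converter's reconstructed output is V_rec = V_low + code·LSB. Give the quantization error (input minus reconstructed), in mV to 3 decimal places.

One LSB is 10 V / 16384 = 0.610 mV.
(3.483 − 0)/0.000610352 = 5706.5472; ⌊·⌋ gives code 5706.
Reconstructed: 3.482666 V.
Difference: 0.000333984 V → 0.334 mV.

0.334 mV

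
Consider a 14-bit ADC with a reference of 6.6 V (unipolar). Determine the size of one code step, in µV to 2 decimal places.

402.83 µV

Full-scale span = 6.6 V.
LSB = 6.6 / 2^14 = 6.6 / 16384 = 0.000402832 V = 402.83 µV.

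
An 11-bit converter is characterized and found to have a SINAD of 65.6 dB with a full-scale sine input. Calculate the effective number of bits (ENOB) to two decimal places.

ENOB = (SINAD − 1.76) / 6.02 = (65.6 − 1.76)/6.02 = 10.605.

10.60 bits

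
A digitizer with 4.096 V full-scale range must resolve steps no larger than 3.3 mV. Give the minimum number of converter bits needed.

Number of steps required ≥ 4.096 V / 3.3 mV = 1241.21.
Need 2^N ≥ 1241.21; 2^10 = 1024, 2^11 = 2048.
Minimum N = 11.

11 bits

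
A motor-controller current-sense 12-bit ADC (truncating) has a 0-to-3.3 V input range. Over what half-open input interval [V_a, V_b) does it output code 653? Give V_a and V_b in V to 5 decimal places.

LSB = 3.3/2^12 = 0.806 mV.
V_a = V_low + 653·LSB = 0.526099 V; V_b = V_low + 654·LSB = 0.526904 V.

[0.52610 V, 0.52690 V)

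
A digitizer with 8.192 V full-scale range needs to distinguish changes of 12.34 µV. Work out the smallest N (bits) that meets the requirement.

20 bits

Number of steps required ≥ 8.192 V / 12.34 µV = 663857.37.
Need 2^N ≥ 663857.37; 2^19 = 524288, 2^20 = 1048576.
Minimum N = 20.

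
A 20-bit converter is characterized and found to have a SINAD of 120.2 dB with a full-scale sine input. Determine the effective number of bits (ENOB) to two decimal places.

ENOB = (SINAD − 1.76) / 6.02 = (120.2 − 1.76)/6.02 = 19.674.

19.67 bits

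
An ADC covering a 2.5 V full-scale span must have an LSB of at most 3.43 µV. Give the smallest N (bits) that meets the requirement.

20 bits

Number of steps required ≥ 2.5 V / 3.43 µV = 728862.97.
Need 2^N ≥ 728862.97; 2^19 = 524288, 2^20 = 1048576.
Minimum N = 20.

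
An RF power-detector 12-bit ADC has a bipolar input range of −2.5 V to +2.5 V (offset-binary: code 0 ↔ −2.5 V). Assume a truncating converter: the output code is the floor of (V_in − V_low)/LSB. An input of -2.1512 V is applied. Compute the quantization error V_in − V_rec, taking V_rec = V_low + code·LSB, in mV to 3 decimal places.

One LSB is 5 V / 4096 = 1.221 mV.
Scaled input = 285.7370 LSBs, so code = 285.
Code 285 maps back to (−2.5) + 285×0.0012207 V = -2.1520996 V.
Difference: 0.000899609 V → 0.900 mV.

0.900 mV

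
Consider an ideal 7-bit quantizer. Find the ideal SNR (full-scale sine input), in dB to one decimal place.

SNR ≈ 6.02·N + 1.76 dB = 6.02·7 + 1.76 = 43.90 dB.

43.9 dB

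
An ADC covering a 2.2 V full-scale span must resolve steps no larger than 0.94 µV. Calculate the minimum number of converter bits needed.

22 bits

Number of steps required ≥ 2.2 V / 0.94 µV = 2340425.53.
Need 2^N ≥ 2340425.53; 2^21 = 2097152, 2^22 = 4194304.
Minimum N = 22.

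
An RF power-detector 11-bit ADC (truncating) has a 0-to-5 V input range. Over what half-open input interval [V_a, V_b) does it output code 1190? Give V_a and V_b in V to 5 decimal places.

[2.90527 V, 2.90771 V)

LSB = 5/2^11 = 2.441 mV.
V_a = V_low + 1190·LSB = 2.90527 V; V_b = V_low + 1191·LSB = 2.90771 V.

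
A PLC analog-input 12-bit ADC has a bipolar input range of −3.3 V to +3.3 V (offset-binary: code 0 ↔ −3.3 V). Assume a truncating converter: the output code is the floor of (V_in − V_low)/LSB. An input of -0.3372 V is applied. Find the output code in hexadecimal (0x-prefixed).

code 0x72E (decimal 1838)

Full-scale span = 6.6 V; LSB = 6.6/2^12 = 1.611 mV.
(V_in − V_low)/LSB = (-0.3372 − (−3.3)) / 0.00161133 = 1838.732.
Floor → code 1838.
In hexadecimal (0x-prefixed): 0x72E.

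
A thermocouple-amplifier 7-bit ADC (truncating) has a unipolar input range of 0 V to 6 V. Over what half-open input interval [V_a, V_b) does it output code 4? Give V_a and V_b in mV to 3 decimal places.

LSB = 6/2^7 = 46.875 mV.
V_a = V_low + 4·LSB = 0.1875 V; V_b = V_low + 5·LSB = 0.234375 V.

[187.500 mV, 234.375 mV)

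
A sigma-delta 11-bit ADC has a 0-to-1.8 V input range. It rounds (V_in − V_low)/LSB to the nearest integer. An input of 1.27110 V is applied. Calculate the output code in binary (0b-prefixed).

code 0b10110100110 (decimal 1446)

With 2048 levels over 1.8 V, one step is 0.879 mV.
(V_in − V_low)/LSB = (1.27110 − 0) / 0.000878906 = 1446.229.
Round → code 1446.
In binary (0b-prefixed): 0b10110100110.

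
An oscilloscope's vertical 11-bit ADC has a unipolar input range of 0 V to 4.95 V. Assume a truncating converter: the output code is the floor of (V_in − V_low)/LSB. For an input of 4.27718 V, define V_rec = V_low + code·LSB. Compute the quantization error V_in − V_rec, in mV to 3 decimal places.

LSB = 4.95/2^11 = 2.417 mV.
(4.27718 − 0)/0.00241699 = 1769.6292; ⌊·⌋ gives code 1769.
Code 1769 maps back to 0 + 1769×0.00241699 V = 4.2756592 V.
V_in − V_rec = 0.00152082 V = 1.521 mV.

1.521 mV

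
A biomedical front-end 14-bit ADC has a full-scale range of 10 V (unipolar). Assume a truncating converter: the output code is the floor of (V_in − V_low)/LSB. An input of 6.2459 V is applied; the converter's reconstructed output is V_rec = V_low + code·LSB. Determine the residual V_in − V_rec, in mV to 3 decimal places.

0.172 mV

One LSB is 10 V / 16384 = 0.610 mV.
(6.2459 − 0)/0.000610352 = 10233.2826; ⌊·⌋ gives code 10233.
Code 10233 maps back to 0 + 10233×0.000610352 V = 6.2457275 V.
V_in − V_rec = 0.000172461 V = 0.172 mV.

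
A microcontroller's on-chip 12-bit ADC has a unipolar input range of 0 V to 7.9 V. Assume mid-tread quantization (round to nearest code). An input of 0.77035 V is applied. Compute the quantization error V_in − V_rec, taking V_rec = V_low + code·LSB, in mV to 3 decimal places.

0.794 mV

One LSB is 7.9 V / 4096 = 1.929 mV.
(0.77035 − 0)/0.00192871 = 399.4118; round gives code 399.
V_rec = 0 + 399·0.00192871 = 0.76955566 V.
V_in − V_rec = 0.000794336 V = 0.794 mV.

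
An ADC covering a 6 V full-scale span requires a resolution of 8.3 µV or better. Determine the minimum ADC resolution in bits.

Number of steps required ≥ 6 V / 8.3 µV = 722891.57.
Need 2^N ≥ 722891.57; 2^19 = 524288, 2^20 = 1048576.
Minimum N = 20.

20 bits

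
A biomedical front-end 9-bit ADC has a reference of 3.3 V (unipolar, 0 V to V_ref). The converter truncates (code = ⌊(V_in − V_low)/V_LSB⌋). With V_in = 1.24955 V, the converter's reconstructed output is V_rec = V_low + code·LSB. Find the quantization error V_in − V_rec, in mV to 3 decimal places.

5.605 mV

One LSB is 3.3 V / 512 = 6.445 mV.
(V_in − V_low)/LSB = (1.24955 − 0)/0.00644531 = 193.8696 → code 193 (floor).
V_rec = 0 + 193·0.00644531 = 1.2439453 V.
Difference: 0.00560469 V → 5.605 mV.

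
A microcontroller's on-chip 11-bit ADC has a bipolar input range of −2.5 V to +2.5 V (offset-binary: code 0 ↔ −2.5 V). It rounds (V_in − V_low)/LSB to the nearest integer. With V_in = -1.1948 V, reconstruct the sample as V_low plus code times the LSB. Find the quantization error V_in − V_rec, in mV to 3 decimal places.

-0.952 mV

One LSB is 5 V / 2048 = 2.441 mV.
Scaled input = 534.6099 LSBs, so code = 535.
Reconstructed: -1.1938477 V.
V_in − V_rec = -0.000952344 V = -0.952 mV.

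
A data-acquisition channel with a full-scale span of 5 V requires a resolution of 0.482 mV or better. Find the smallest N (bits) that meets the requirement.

Number of steps required ≥ 5 V / 0.482 mV = 10373.44.
Need 2^N ≥ 10373.44; 2^13 = 8192, 2^14 = 16384.
Minimum N = 14.

14 bits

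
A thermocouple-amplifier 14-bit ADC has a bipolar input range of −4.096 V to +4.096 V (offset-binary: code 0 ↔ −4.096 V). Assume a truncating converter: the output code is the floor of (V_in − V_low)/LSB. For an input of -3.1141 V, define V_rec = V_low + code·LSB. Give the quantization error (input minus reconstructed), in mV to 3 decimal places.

0.400 mV

One LSB is 8.192 V / 16384 = 0.500 mV.
Scaled input = 1963.8000 LSBs, so code = 1963.
Code 1963 maps back to (−4.096) + 1963×0.0005 V = -3.1145 V.
V_in − V_rec = 0.0004 V = 0.400 mV.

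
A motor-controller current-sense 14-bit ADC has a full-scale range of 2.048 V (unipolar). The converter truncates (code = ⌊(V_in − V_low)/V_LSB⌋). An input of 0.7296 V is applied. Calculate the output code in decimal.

Full-scale span = 2.048 V; LSB = 2.048/2^14 = 125.00 µV.
(V_in − V_low)/LSB = (0.7296 − 0) / 0.000125 = 5836.800.
So the output code is 5836.

code 5836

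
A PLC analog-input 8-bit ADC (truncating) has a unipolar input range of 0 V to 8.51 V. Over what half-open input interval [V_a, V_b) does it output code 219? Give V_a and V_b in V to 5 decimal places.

[7.28004 V, 7.31328 V)

LSB = 8.51/2^8 = 33.242 mV.
V_a = V_low + 219·LSB = 7.28004 V; V_b = V_low + 220·LSB = 7.31328 V.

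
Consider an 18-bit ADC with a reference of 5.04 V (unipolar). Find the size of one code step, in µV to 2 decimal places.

19.23 µV

Full-scale span = 5.04 V.
LSB = 5.04 / 2^18 = 5.04 / 262144 = 1.92261e-05 V = 19.23 µV.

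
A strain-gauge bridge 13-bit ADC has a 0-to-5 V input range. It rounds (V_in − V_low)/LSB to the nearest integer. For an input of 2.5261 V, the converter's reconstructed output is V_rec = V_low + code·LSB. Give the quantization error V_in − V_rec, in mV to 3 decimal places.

-0.145 mV

Step size: 5 V ÷ 2^13 = 0.610 mV.
Scaled input = 4138.7622 LSBs, so code = 4139.
V_rec = 0 + 4139·0.000610352 = 2.5262451 V.
V_in − V_rec = -0.000145117 V = -0.145 mV.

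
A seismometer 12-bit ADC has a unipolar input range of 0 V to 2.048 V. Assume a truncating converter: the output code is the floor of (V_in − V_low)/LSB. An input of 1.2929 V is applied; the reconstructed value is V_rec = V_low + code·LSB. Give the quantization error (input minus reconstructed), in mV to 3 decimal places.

LSB = 2.048/2^12 = 0.500 mV.
Scaled input = 2585.8000 LSBs, so code = 2585.
V_rec = 0 + 2585·0.0005 = 1.2925 V.
Error = 1.2929 − 1.2925 = 0.0004 V = 0.400 mV.

0.400 mV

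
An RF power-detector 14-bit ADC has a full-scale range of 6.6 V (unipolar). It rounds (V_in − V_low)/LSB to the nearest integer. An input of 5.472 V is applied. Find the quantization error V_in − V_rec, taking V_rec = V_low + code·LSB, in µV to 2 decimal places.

-70.31 µV

LSB = 6.6/2^14 = 402.83 µV.
(5.472 − 0)/0.000402832 = 13583.8255; round gives code 13584.
V_rec = 0 + 13584·0.000402832 = 5.4720703 V.
Difference: -7.03125e-05 V → -70.31 µV.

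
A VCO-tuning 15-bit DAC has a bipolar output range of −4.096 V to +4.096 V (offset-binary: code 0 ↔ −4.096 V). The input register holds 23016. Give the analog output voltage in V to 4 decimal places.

LSB = 8.192 V / 2^15 = 250.00 µV.
V_out = (−4.096) + 23016 × 0.00025 V = 1.658 V.

1.6580 V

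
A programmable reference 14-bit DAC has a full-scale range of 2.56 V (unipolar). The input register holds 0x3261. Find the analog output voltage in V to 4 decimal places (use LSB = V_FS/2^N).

2.0152 V

LSB = 2.56 V / 2^14 = 156.25 µV.
Code 0x3261 = 12897 decimal.
V_out = 0 + 12897 × 0.00015625 V = 2.01516 V.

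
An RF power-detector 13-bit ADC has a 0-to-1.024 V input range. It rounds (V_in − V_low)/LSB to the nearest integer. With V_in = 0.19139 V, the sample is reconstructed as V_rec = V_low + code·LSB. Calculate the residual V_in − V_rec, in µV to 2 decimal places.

Step size: 1.024 V ÷ 2^13 = 125.00 µV.
(0.19139 − 0)/0.000125 = 1531.1200; round gives code 1531.
V_rec = 0 + 1531·0.000125 = 0.191375 V.
Error = 0.19139 − 0.191375 = 1.5e-05 V = 15.00 µV.

15.00 µV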